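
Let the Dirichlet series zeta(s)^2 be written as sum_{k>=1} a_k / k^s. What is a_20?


The Dirichlet convolution of the constant function 1 with itself gives (1 * 1)(k) = sum_{d | k} 1 = d(k), the number of positive divisors of k.
Since zeta(s) = sum_{k>=1} 1/k^s, we have zeta(s)^2 = sum_{k>=1} d(k)/k^s, so a_k = d(k).
For k = 20: the divisors are 1, 2, 4, 5, 10, 20.
Count = 6.

6


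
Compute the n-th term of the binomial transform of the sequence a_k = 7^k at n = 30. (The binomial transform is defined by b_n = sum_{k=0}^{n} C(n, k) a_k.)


With a_k = 7^k, b_n = sum_{k=0}^{n} C(n, k) 7^k = (1 + 7)^n by the binomial theorem.
For n = 30: (1 + 7)^30 = 8^30 = 1237940039285380274899124224.

1237940039285380274899124224


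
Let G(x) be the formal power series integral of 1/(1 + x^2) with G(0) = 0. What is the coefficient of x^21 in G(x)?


1/(1 + x^2) = sum_{j>=0} (-1)^j x^(2j). Integrating termwise with G(0) = 0:
G(x) = sum_{j>=0} (-1)^j x^(2j+1) / (2j+1) = arctan(x).
Only odd powers are nonzero. For x^21 write 21 = 2*10 + 1, giving
(-1)^10 / 21 = 1/21 = 1/21.

1/21


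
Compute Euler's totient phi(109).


phi(n) counts integers in [1, n] coprime to n. Using the multiplicative formula phi(n) = n * prod_{p | n} (1 - 1/p):
109 = 109, so
phi(109) = 109 * (1 - 1/109) = 108.

108


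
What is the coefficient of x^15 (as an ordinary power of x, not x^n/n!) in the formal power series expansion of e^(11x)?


The exponential series is e^y = sum_{k>=0} y^k / k!. Substituting y = 11x gives
e^(11x) = sum_{k>=0} 11^k x^k / k!.
So the coefficient of x^n is a^n/n! with a = 11, n = 15:
11^15 / 15! = 4177248169415651/1307674368000 = 379749833583241/118879488000

379749833583241/118879488000


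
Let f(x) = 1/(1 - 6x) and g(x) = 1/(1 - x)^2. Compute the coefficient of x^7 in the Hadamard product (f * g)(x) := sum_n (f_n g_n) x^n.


f has coefficients f_k = 6^k. For g = 1/(1 - x)^2 the coefficient is g_k = C(k + 1, 1) = k + 1. The Hadamard coefficient is (f * g)_k = 6^k * (k + 1).
For k = 7: 6^7 * 8 = 279936 * 8 = 2239488.

2239488


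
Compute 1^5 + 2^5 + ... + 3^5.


This power sum has a closed form given by Faulhaber's formula
sum_{k=1}^{m} k^p = (1 / (p + 1)) * sum_{j=0}^{p} C(p + 1, j) B_j m^(p + 1 - j),
but for small m direct computation is fastest:
1 + 32 + 243 = 276.

276


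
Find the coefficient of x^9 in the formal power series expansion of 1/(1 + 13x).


Write 1/(1 + c x) = 1/(1 - (-c) x) and apply the geometric-series identity
1/(1 - y) = sum_{k>=0} y^k to get 1/(1 + c x) = sum_{k>=0} (-c)^k x^k.
So the coefficient of x^k is (-c)^k = (-1)^k * c^k.
Here c = 13 and k = 9:
(-13)^9 = -1 * 10604499373 = -10604499373

-10604499373


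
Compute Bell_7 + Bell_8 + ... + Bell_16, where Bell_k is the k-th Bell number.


Recall Bell_k counts set partitions of a k-set (with Bell_0 = 1 by convention).
Bell_7 through Bell_16: 877, 4140, 21147, 115975, 678570, 4213597, 27644437, 190899322, 1382958545, 10480142147
Sum = 877 + 4140 + 21147 + 115975 + 678570 + 4213597 + 27644437 + 190899322 + 1382958545 + 10480142147 = 12086678757.

12086678757


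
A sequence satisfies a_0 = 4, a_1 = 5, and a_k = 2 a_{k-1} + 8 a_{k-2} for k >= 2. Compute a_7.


The characteristic equation is t^2 - 2 t - 8 = 0, with roots r_1 = 4 and r_2 = -2 (so c_1 = r_1 + r_2, c_2 = -r_1 r_2 as required).
One can use the closed form a_n = A r_1^n + B r_2^n, but direct iteration is more reliable:
a_0 = 4, a_1 = 5, a_2 = 42, a_3 = 124, a_4 = 584, a_5 = 2160, a_6 = 8992, a_7 = 35264.
So a_7 = 35264.

35264


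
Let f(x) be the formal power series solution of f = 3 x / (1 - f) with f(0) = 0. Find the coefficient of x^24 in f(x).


Apply Lagrange inversion: f = 3 x * phi(f) with phi(t) = 1/(1 - t), so
[x^n] f = 3^n * (1/n) [t^(n-1)] phi(t)^n = 3^n * (1/n) [t^(n-1)] (1 - t)^(-n) = 3^n * (1/n) C(2n - 2, n - 1) = 3^n * C_{n-1}.
For n = 24: C_23 = C(46, 23) / 24 = 8233430727600/24 = 343059613650.
With the 3^24 = 282429536481 factor, the coefficient is 282429536481 * 343059613650 = 96890167668520440565650.

96890167668520440565650


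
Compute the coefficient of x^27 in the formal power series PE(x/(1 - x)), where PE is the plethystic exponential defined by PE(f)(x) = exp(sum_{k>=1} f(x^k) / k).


For f(x) = x/(1 - x) we have
sum_{k>=1} f(x^k) / k = sum_{k>=1} (1/k) * x^k / (1 - x^k) = sum_{k, m >= 1} x^(k m) / k,
which after exponentiating simplifies to
PE(x/(1 - x)) = prod_{k>=1} 1 / (1 - x^k).
This is the generating function for the partition function p(n), so the coefficient of x^27 is p(27).
Computing p(27) by dynamic programming over parts 1, 2, ..., 27: p(27) = 3010.

3010


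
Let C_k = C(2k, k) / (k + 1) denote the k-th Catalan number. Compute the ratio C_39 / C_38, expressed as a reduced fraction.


Using C_k = (2k)! / (k! (k+1)!), the ratio C_{k+1}/C_k simplifies to
C_{k+1}/C_k = [(2k+2)! / ((k+1)! (k+2)!)] * [k! (k+1)! / (2k)!]
 = (2k+2)(2k+1) / ((k+1)(k+2)) = 2(2k+1) / (k+2).
For k = 38: 2(2*38 + 1) / (38 + 2) = 154/40 = 77/20.

77/20


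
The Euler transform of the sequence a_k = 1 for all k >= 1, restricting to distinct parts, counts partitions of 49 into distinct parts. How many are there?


Partitions of 49 into distinct parts can be computed via generating function.
Product (1+x)(1+x^2)(1+x^3)...
The coefficient of x^49 = 3264

3264


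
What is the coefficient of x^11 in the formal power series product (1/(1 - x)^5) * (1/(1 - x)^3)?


Combine the factors: (1/(1 - x)^5) * (1/(1 - x)^3) = 1/(1 - x)^8.
Then use 1/(1 - x)^r = sum_{k>=0} C(k + r - 1, r - 1) x^k with r = 8 and k = 11:
C(18, 7) = 31824.

31824


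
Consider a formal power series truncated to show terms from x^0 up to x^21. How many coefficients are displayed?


From x^0 to x^21 inclusive, the count is 21 - 0 + 1 = 22.

22


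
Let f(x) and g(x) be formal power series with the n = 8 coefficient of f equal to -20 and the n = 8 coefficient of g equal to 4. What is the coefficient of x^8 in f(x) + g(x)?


Addition of formal power series is termwise.
The coefficient of x^8 in f + g = -20 + 4
= -16

-16


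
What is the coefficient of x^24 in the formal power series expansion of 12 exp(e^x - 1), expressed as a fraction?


exp(e^x - 1) is the exponential generating function for the Bell numbers Bell_k: exp(e^x - 1) = sum_{k>=0} Bell_k x^k / k!.
So the coefficient of x^24 in 12 exp(e^x - 1) is 12 Bell_24 / 24!.
Computing: Bell_24 = 445958869294805289 and 24! = 620448401733239439360000, giving
12 * 445958869294805289/620448401733239439360000 = 148652956431601763/17234677825923317760000.

148652956431601763/17234677825923317760000


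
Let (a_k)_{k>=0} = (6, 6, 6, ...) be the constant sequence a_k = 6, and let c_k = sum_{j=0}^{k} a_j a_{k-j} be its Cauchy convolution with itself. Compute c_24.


Since a_j = 6 for all j >= 0, the convolution sum becomes
c_k = sum_{j=0}^{k} 6 * 6 = 36 * (k + 1).
Equivalently, the generating function of (a_k) is 6/(1 - x) and its square is 36/(1 - x)^2 = sum_{k>=0} 36(k + 1) x^k.
For k = 24: 36 * 25 = 900.

900


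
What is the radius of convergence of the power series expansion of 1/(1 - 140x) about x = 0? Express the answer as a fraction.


Expanding 1/(1 - 140x) = sum_{k>=0} 140^k x^k, the series converges when |140x| < 1, i.e., |x| < 1/140.
So the radius of convergence is 1/140 = 1/140.

1/140


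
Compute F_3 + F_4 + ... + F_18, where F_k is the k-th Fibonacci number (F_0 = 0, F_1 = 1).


Use the identity sum_{k=0}^{N} F_k = F_{N+2} - 1 (which follows from F_{k+2} - F_{k+1} = F_k). Then
sum_{k=3}^{18} F_k = (F_{20} - 1) - (F_{4} - 1) = F_{20} - F_{4}.
Computing: F_{20} = 6765, F_{4} = 3, so
Sum = 6765 - 3 = 6762.

6762


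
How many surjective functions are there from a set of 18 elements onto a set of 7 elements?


By inclusion-exclusion on which target elements are missed, the number of surjections from an n-set onto a k-set is
surj(n, k) = sum_{j=0}^{k} (-1)^j C(k, j) (k - j)^n.
Equivalently surj(n, k) = k! * S(n, k), where S(n, k) is the Stirling number of the second kind.
For n = 18, k = 7:
S(18, 7) = 197462483400, so
surj = 7! * 197462483400 = 5040 * 197462483400 = 995210916336000.

995210916336000


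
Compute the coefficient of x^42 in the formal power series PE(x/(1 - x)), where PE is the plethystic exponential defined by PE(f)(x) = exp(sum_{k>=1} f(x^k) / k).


For f(x) = x/(1 - x) we have
sum_{k>=1} f(x^k) / k = sum_{k>=1} (1/k) * x^k / (1 - x^k) = sum_{k, m >= 1} x^(k m) / k,
which after exponentiating simplifies to
PE(x/(1 - x)) = prod_{k>=1} 1 / (1 - x^k).
This is the generating function for the partition function p(n), so the coefficient of x^42 is p(42).
Computing p(42) by dynamic programming over parts 1, 2, ..., 42: p(42) = 53174.

53174


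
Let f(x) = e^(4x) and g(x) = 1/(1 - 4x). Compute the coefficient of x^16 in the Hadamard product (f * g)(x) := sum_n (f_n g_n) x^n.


Expanding: f_k = 4^k/k! (from e^(4x)) and g_k = 4^k (from 1/(1 - 4x)). So the Hadamard coefficient (f * g)_k = 4^k 4^k / k! = (16)^k / k!.
For k = 16: 16^16/16! = 18446744073709551616/20922789888000 = 562949953421312/638512875.

562949953421312/638512875


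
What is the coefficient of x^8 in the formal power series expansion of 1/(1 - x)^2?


The expansion 1/(1 - x)^r = sum_{k>=0} C(k + r - 1, r - 1) x^k follows from the multiset / negative-binomial theorem (or from repeated differentiation of the geometric series).
For r = 2 and k = 8:
C(9, 1) = 362880 / (1 * 40320) = 9.

9


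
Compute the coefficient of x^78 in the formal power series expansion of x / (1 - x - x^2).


Let f(x) = sum_{k>=0} a_k x^k. Multiplying f(x) * (1 - x - x^2) = x and matching coefficients gives a_0 = 0, a_1 = 1, and a_k = a_{k-1} + a_{k-2} for k >= 2. These are the Fibonacci numbers F_k.
Iterating from F_0 = 0, F_1 = 1:
F_0=0, F_1=1, F_2=1, F_3=2, F_4=3, F_5=5, F_6=8, F_7=13, F_8=21, F_9=34, ...
F_78 = 8944394323791464.

8944394323791464


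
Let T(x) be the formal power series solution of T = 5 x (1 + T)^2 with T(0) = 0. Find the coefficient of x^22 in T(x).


Apply the Lagrange inversion formula: if T = 5 x * phi(T) with phi(t) = (1 + t)^2, then [x^n] T = 5^n * (1/n) [t^(n-1)] phi(t)^n = 5^n * (1/n) [t^(n-1)] (1 + t)^(2n) = 5^n * (1/n) C(2n, n-1).
Using the identity C(2n, n-1) = C(2n, n) * n / (n+1), the unscaled factor equals C(2n, n) / (n+1) = C_n, the n-th Catalan number.
For n = 22: C_22 = C(44, 22) / 23 = 2104098963720/23 = 91482563640.
With the 5^22 = 2384185791015625 factor, the coefficient is 2384185791015625 * 91482563640 = 218111428356170654296875000.

218111428356170654296875000


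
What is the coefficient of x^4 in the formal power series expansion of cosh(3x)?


The Maclaurin series is cosh(t) = sum_{m>=0} t^(2m) / (2m)!, so substituting t = 3x, only even powers of x are nonzero, with coefficient of x^(2m) equal to 3^(2m) / (2m)!.
For x^4 the coefficient is 3^4/4! = 81/24 = 27/8.

27/8


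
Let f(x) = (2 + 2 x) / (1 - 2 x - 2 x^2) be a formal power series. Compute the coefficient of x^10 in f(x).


Write f(x) = sum_{k>=0} a_k x^k. Multiplying both sides by 1 - 2 x - 2 x^2 gives
(1 - 2 x - 2 x^2) sum_{k>=0} a_k x^k = 2 + 2 x.
Matching coefficients:
 x^0: a_0 = 2
 x^1: a_1 - 2 a_0 = 2  =>  a_1 = 2*2 + 2 = 6
 x^k (k >= 2): a_k = 2 a_{k-1} + 2 a_{k-2}.
Iterating: a_2 = 16, a_3 = 44, a_4 = 120, a_5 = 328, a_6 = 896, a_7 = 2448, a_8 = 6688, a_9 = 18272, a_10 = 49920.
So the coefficient of x^10 is 49920.

49920


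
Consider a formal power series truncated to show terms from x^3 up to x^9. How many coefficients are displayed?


From x^3 to x^9 inclusive, the count is 9 - 3 + 1 = 7.

7


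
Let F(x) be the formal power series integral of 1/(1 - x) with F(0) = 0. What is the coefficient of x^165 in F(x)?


1/(1 - x) = sum_{k>=0} x^k. Integrating termwise and using F(0) = 0 gives
F(x) = sum_{k>=0} x^(k+1) / (k+1) = sum_{m>=1} x^m / m = -ln(1 - x).
So the coefficient of x^165 is 1/165 = 1/165.

1/165


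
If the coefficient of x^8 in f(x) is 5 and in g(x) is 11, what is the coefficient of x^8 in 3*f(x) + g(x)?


Scalar multiplication scales coefficients: 3 * 5 = 15.
Then add the g coefficient: 15 + 11
= 26

26


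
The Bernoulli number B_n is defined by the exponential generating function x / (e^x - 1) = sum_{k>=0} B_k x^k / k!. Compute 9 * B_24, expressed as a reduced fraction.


Bernoulli numbers can also be computed recursively via B_0 = 1 and sum_{j=0}^{m} C(m+1, j) B_j = 0 for m >= 1. Odd-index Bernoulli numbers vanish for k >= 3.
Computing B_24 = -236364091/2730, so 9 * B_24 = 9 * -236364091/2730 = -709092273/910.

-709092273/910


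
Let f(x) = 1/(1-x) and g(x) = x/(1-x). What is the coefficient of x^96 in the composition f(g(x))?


First simplify the composition: f(g(x)) = 1/(1 - x/(1-x)) = (1-x)/((1-x) - x) = (1-x)/(1-2x).
Now extract the coefficient. Write (1-x)/(1-2x) = 1/(1-2x) - x/(1-2x).
The coefficient of x^n in 1/(1-2x) is 2^n, and in x/(1-2x) is 2^(n-1) (for n >= 1).
So the coefficient of x^96 is 2^96 - 2^95 = 79228162514264337593543950336 - 39614081257132168796771975168 = 39614081257132168796771975168.

39614081257132168796771975168


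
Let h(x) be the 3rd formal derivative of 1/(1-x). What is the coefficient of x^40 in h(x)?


Differentiating 3 times: d^3/dx^3 [1/(1-x)] = 3!/(1-x)^4.
The expansion 1/(1-x)^4 = sum_{k>=0} C(k+3, 3) x^k, so the coefficient of x^n in 3!/(1-x)^4 is 3! * C(n+3, 3).
For n = 40: 6 * C(43, 3) = 6 * 12341 = 74046

74046


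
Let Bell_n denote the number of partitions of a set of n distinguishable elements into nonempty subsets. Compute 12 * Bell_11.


Bell_11 can be computed from the Bell triangle or from Dobinski's identity Bell_n = (1/e) * sum_{k>=0} k^n / k!.
Computing Bell_11 = 678570.
Then 12 * 678570 = 8142840.

8142840


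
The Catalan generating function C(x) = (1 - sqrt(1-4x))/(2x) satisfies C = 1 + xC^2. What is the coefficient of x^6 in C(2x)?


Substituting x -> 2x scales the n-th coefficient by 2^n, so [x^6] C(2x) = 2^6 * C_6.
C_6 = C(2*6, 6)/(7) = 924/7 = 132.
So 2^6 * 132 = 64 * 132 = 8448.

8448


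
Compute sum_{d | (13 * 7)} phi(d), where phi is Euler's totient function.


First, 13 * 7 = 91. One classical identity is sum_{d | n} phi(d) = n (each k in [1, n] has a unique gcd with n, and among the k's with gcd(k, n) = n/d there are phi(d) of them). So the sum equals 91. We also verify directly:
Divisors of 91: 1, 7, 13, 91.
phi values: 1, 6, 12, 72.
Sum = 91.

91


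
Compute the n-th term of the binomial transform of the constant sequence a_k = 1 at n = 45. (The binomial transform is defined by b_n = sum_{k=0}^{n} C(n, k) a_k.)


With a_k = 1 for all k, b_n = sum_{k=0}^{n} C(n, k) = 2^n by the binomial theorem.
For n = 45: 2^45 = 35184372088832.

35184372088832


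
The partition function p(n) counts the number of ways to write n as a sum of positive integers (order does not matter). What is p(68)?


Using the generating function prod_{k>=1} 1/(1-x^k), we compute p(68).
By dynamic programming over parts 1 through 68:
p(68) = 3087735

3087735


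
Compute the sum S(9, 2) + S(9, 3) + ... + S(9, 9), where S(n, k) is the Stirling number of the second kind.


By definition, S(n, k) counts partitions of an n-set into exactly k nonempty blocks.
Computing row n = 9 for k = 2..9:
S(9, k): 255, 3025, 7770, 6951, 2646, 462, 36, 1
Sum = 21146.

21146


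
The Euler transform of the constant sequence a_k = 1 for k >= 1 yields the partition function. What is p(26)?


The Euler transform converts the sequence a_k = 1 into the number of integer partitions.
Using the recurrence or dynamic programming:
p(26) = 2436

2436


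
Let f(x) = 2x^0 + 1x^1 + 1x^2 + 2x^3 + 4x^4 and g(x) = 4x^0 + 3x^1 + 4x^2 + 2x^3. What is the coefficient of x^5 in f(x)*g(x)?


Cauchy product at x^5:
1*2 + 2*4 + 4*3
= 22

22


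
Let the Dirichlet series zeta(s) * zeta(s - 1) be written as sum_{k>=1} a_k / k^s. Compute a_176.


Convolution gives a_k = sum_{d | k} d * 1 = sum_{d | k} d = sigma(k), the sum of positive divisors of k.
For k = 176, the divisors are 1, 2, 4, 8, 11, 16, 22, 44, 88, 176, so
sigma(176) = 1 + 2 + 4 + 8 + 11 + 16 + 22 + 44 + 88 + 176 = 372.

372


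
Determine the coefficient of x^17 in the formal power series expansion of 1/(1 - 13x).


The geometric series identity gives 1/(1 - c x) = sum_{k>=0} c^k x^k, so the coefficient of x^k is c^k.
Here c = 13 and k = 17.
Computing: 13^17 = 8650415919381337933

8650415919381337933


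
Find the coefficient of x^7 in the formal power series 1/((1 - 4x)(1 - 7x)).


By partial fractions or Cauchy convolution:
The coefficient equals sum_{k=0}^{7} 4^k * 7^(7-k).
= 1899755

1899755


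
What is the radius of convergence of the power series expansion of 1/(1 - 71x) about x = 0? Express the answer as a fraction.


Expanding 1/(1 - 71x) = sum_{k>=0} 71^k x^k, the series converges when |71x| < 1, i.e., |x| < 1/71.
So the radius of convergence is 1/71 = 1/71.

1/71


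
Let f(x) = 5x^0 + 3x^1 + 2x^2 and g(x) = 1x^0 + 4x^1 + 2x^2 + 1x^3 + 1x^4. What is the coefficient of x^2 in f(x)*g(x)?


Cauchy product at x^2:
5*2 + 3*4 + 2*1
= 24

24


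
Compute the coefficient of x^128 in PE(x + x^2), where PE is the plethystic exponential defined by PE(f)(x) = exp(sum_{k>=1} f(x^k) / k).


With f(x) = x + x^2, the exponent is sum_{k>=1} (x^k + x^(2k)) / k = -ln(1 - x) - ln(1 - x^2). Exponentiating:
PE(x + x^2) = 1 / ((1 - x)(1 - x^2)).
This is the generating function for partitions of n into parts of size 1 or 2. The number of 2's can be any j in 0..64, and the rest are 1's, so
[x^128] = floor(128/2) + 1 = 65.

65


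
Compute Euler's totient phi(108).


phi(n) counts integers in [1, n] coprime to n. Using the multiplicative formula phi(n) = n * prod_{p | n} (1 - 1/p):
108 = 2^2 * 3^3, so
phi(108) = 108 * (1 - 1/2) * (1 - 1/3) = 36.

36


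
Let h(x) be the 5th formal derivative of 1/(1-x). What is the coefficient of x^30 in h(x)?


Differentiating 5 times: d^5/dx^5 [1/(1-x)] = 5!/(1-x)^6.
The expansion 1/(1-x)^6 = sum_{k>=0} C(k+5, 5) x^k, so the coefficient of x^n in 5!/(1-x)^6 is 5! * C(n+5, 5).
For n = 30: 120 * C(35, 5) = 120 * 324632 = 38955840

38955840


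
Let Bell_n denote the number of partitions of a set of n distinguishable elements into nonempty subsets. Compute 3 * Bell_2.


Bell_2 can be computed from the Bell triangle or from Dobinski's identity Bell_n = (1/e) * sum_{k>=0} k^n / k!.
Computing Bell_2 = 2.
Then 3 * 2 = 6.

6


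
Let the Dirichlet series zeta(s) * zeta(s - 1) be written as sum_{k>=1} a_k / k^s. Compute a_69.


Convolution gives a_k = sum_{d | k} d * 1 = sum_{d | k} d = sigma(k), the sum of positive divisors of k.
For k = 69, the divisors are 1, 3, 23, 69, so
sigma(69) = 1 + 3 + 23 + 69 = 96.

96


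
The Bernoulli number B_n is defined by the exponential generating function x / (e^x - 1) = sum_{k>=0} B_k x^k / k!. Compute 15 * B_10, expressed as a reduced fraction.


Bernoulli numbers can also be computed recursively via B_0 = 1 and sum_{j=0}^{m} C(m+1, j) B_j = 0 for m >= 1. Odd-index Bernoulli numbers vanish for k >= 3.
Computing B_10 = 5/66, so 15 * B_10 = 15 * 5/66 = 25/22.

25/22


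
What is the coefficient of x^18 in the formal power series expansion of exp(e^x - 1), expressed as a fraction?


exp(e^x - 1) is the exponential generating function for the Bell numbers Bell_k: exp(e^x - 1) = sum_{k>=0} Bell_k x^k / k!.
So the coefficient of x^18 in exp(e^x - 1) is Bell_18 / 18!.
Computing: Bell_18 = 682076806159 and 18! = 6402373705728000, giving
682076806159/6402373705728000 = 97439543737/914624815104000.

97439543737/914624815104000


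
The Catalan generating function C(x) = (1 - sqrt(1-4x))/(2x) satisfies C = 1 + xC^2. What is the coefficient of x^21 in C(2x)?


Substituting x -> 2x scales the n-th coefficient by 2^n, so [x^21] C(2x) = 2^21 * C_21.
C_21 = C(2*21, 21)/(22) = 538257874440/22 = 24466267020.
So 2^21 * 24466267020 = 2097152 * 24466267020 = 51309480813527040.

51309480813527040


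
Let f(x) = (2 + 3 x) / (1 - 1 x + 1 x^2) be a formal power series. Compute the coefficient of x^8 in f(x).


Write f(x) = sum_{k>=0} a_k x^k. Multiplying both sides by 1 - 1 x + 1 x^2 gives
(1 - 1 x + 1 x^2) sum_{k>=0} a_k x^k = 2 + 3 x.
Matching coefficients:
 x^0: a_0 = 2
 x^1: a_1 - 1 a_0 = 3  =>  a_1 = 1*2 + 3 = 5
 x^k (k >= 2): a_k = 1 a_{k-1} - 1 a_{k-2}.
Iterating: a_2 = 3, a_3 = -2, a_4 = -5, a_5 = -3, a_6 = 2, a_7 = 5, a_8 = 3.
So the coefficient of x^8 is 3.

3


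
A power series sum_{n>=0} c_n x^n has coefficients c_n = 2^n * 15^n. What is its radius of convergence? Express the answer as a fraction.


By the root test (Cauchy-Hadamard), the radius is R = 1 / limsup_n |c_n|^(1/n).
Here |c_n|^(1/n) = (2^n * 15^n)^(1/n) = 2 * 15 = 30 for all n.
So R = 1/30 = 1/30.

1/30


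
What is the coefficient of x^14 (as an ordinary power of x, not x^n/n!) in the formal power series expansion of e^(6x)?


The exponential series is e^y = sum_{k>=0} y^k / k!. Substituting y = 6x gives
e^(6x) = sum_{k>=0} 6^k x^k / k!.
So the coefficient of x^n is a^n/n! with a = 6, n = 14:
6^14 / 14! = 78364164096/87178291200 = 157464/175175

157464/175175


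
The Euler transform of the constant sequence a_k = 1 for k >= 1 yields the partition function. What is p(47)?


The Euler transform converts the sequence a_k = 1 into the number of integer partitions.
Using the recurrence or dynamic programming:
p(47) = 124754

124754


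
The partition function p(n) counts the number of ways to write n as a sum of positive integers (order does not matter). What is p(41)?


Using the generating function prod_{k>=1} 1/(1-x^k), we compute p(41).
By dynamic programming over parts 1 through 41:
p(41) = 44583

44583


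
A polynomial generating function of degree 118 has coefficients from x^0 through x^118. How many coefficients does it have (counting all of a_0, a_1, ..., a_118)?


A polynomial of degree 118 takes the form a_0 + a_1 x + ... + a_118 x^118.
The number of coefficients is 118 + 1 = 119.

119


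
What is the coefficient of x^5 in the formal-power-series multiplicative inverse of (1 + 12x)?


The inverse is 1/(1 + 12x). Apply the geometric identity 1/(1 - y) = sum_{k>=0} y^k with y = -12x:
1/(1 + 12x) = sum_{k>=0} (-12)^k x^k.
So the coefficient of x^5 is (-12)^5 = -248832.

-248832


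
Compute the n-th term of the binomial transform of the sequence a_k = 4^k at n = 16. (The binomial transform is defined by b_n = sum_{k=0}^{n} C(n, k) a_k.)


With a_k = 4^k, b_n = sum_{k=0}^{n} C(n, k) 4^k = (1 + 4)^n by the binomial theorem.
For n = 16: (1 + 4)^16 = 5^16 = 152587890625.

152587890625


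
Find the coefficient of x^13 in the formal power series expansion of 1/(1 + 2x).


Write 1/(1 + c x) = 1/(1 - (-c) x) and apply the geometric-series identity
1/(1 - y) = sum_{k>=0} y^k to get 1/(1 + c x) = sum_{k>=0} (-c)^k x^k.
So the coefficient of x^k is (-c)^k = (-1)^k * c^k.
Here c = 2 and k = 13:
(-2)^13 = -1 * 8192 = -8192

-8192


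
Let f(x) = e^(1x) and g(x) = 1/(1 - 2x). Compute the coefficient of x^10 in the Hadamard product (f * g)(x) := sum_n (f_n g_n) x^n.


Expanding: f_k = 1^k/k! (from e^(1x)) and g_k = 2^k (from 1/(1 - 2x)). So the Hadamard coefficient (f * g)_k = 1^k 2^k / k! = (2)^k / k!.
For k = 10: 2^10/10! = 1024/3628800 = 4/14175.

4/14175


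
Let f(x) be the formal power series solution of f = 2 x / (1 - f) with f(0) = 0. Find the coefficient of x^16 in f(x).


Apply Lagrange inversion: f = 2 x * phi(f) with phi(t) = 1/(1 - t), so
[x^n] f = 2^n * (1/n) [t^(n-1)] phi(t)^n = 2^n * (1/n) [t^(n-1)] (1 - t)^(-n) = 2^n * (1/n) C(2n - 2, n - 1) = 2^n * C_{n-1}.
For n = 16: C_15 = C(30, 15) / 16 = 155117520/16 = 9694845.
With the 2^16 = 65536 factor, the coefficient is 65536 * 9694845 = 635361361920.

635361361920


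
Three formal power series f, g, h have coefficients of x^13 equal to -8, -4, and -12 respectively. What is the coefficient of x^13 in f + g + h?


Series addition is componentwise:
-8 + -4 + -12
= -24

-24


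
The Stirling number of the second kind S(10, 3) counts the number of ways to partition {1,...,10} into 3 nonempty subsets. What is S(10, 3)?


Using the explicit formula S(n,k) = (1/k!) sum_{j=0}^{k} (-1)^(k-j) C(k,j) j^n:
S(10, 3) = 9330
Equivalently, S(n,k) is n! times the coefficient of x^n in the EGF (e^x - 1)^k / k!.

9330


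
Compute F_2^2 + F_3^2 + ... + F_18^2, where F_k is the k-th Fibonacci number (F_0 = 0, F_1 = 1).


There is a standard identity sum_{k=0}^{N} F_k^2 = F_N * F_{N+1} (proved inductively from the telescoping relation F_k^2 = F_k F_{k+1} - F_{k-1} F_k). Then
sum_{k=2}^{18} F_k^2 = F_18 F_19 - F_1 F_2.
Computing: F_18 = 2584, F_19 = 4181, F_1 = 1, F_2 = 1.
Sum = 2584 * 4181 - 1 * 1 = 10803703.

10803703


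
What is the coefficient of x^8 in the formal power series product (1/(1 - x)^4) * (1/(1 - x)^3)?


Combine the factors: (1/(1 - x)^4) * (1/(1 - x)^3) = 1/(1 - x)^7.
Then use 1/(1 - x)^r = sum_{k>=0} C(k + r - 1, r - 1) x^k with r = 7 and k = 8:
C(14, 6) = 3003.

3003


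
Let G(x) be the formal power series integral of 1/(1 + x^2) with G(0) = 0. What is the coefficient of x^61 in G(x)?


1/(1 + x^2) = sum_{j>=0} (-1)^j x^(2j). Integrating termwise with G(0) = 0:
G(x) = sum_{j>=0} (-1)^j x^(2j+1) / (2j+1) = arctan(x).
Only odd powers are nonzero. For x^61 write 61 = 2*30 + 1, giving
(-1)^30 / 61 = 1/61 = 1/61.

1/61


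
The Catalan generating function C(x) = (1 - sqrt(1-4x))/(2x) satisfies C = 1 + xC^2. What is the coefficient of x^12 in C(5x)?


Substituting x -> 5x scales the n-th coefficient by 5^n, so [x^12] C(5x) = 5^12 * C_12.
C_12 = C(2*12, 12)/(13) = 2704156/13 = 208012.
So 5^12 * 208012 = 244140625 * 208012 = 50784179687500.

50784179687500


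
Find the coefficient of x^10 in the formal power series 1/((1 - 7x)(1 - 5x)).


By partial fractions or Cauchy convolution:
The coefficient equals sum_{k=0}^{10} 7^k * 5^(10-k).
= 964249309

964249309


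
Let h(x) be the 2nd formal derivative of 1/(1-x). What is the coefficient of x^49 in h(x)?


Differentiating 2 times: d^2/dx^2 [1/(1-x)] = 2!/(1-x)^3.
The expansion 1/(1-x)^3 = sum_{k>=0} C(k+2, 2) x^k, so the coefficient of x^n in 2!/(1-x)^3 is 2! * C(n+2, 2).
For n = 49: 2 * C(51, 2) = 2 * 1275 = 2550

2550


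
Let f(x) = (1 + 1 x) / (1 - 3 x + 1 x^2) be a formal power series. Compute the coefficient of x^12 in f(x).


Write f(x) = sum_{k>=0} a_k x^k. Multiplying both sides by 1 - 3 x + 1 x^2 gives
(1 - 3 x + 1 x^2) sum_{k>=0} a_k x^k = 1 + 1 x.
Matching coefficients:
 x^0: a_0 = 1
 x^1: a_1 - 3 a_0 = 1  =>  a_1 = 3*1 + 1 = 4
 x^k (k >= 2): a_k = 3 a_{k-1} - 1 a_{k-2}.
Iterating: a_2 = 11, a_3 = 29, a_4 = 76, a_5 = 199, a_6 = 521, a_7 = 1364, a_8 = 3571, a_9 = 9349, a_10 = 24476, a_11 = 64079, a_12 = 167761.
So the coefficient of x^12 is 167761.

167761


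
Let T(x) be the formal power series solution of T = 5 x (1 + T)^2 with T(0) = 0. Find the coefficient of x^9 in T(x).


Apply the Lagrange inversion formula: if T = 5 x * phi(T) with phi(t) = (1 + t)^2, then [x^n] T = 5^n * (1/n) [t^(n-1)] phi(t)^n = 5^n * (1/n) [t^(n-1)] (1 + t)^(2n) = 5^n * (1/n) C(2n, n-1).
Using the identity C(2n, n-1) = C(2n, n) * n / (n+1), the unscaled factor equals C(2n, n) / (n+1) = C_n, the n-th Catalan number.
For n = 9: C_9 = C(18, 9) / 10 = 48620/10 = 4862.
With the 5^9 = 1953125 factor, the coefficient is 1953125 * 4862 = 9496093750.

9496093750


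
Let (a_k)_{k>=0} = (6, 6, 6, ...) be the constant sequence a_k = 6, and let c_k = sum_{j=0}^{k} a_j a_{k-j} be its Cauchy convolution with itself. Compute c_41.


Since a_j = 6 for all j >= 0, the convolution sum becomes
c_k = sum_{j=0}^{k} 6 * 6 = 36 * (k + 1).
Equivalently, the generating function of (a_k) is 6/(1 - x) and its square is 36/(1 - x)^2 = sum_{k>=0} 36(k + 1) x^k.
For k = 41: 36 * 42 = 1512.

1512


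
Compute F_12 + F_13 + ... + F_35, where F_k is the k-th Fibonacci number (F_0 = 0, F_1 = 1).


Use the identity sum_{k=0}^{N} F_k = F_{N+2} - 1 (which follows from F_{k+2} - F_{k+1} = F_k). Then
sum_{k=12}^{35} F_k = (F_{37} - 1) - (F_{13} - 1) = F_{37} - F_{13}.
Computing: F_{37} = 24157817, F_{13} = 233, so
Sum = 24157817 - 233 = 24157584.

24157584


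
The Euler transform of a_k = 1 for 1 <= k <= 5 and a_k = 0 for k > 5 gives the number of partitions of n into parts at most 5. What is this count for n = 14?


Partitions of 14 into parts at most 5:
Using generating function (1-x)^(-1)(1-x^2)^(-1)...(1-x^5)^(-1),
the coefficient of x^14 = 70

70


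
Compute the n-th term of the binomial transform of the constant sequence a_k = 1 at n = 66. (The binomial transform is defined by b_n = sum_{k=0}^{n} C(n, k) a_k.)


With a_k = 1 for all k, b_n = sum_{k=0}^{n} C(n, k) = 2^n by the binomial theorem.
For n = 66: 2^66 = 73786976294838206464.

73786976294838206464


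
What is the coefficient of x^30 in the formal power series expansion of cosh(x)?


The Maclaurin series is cosh(t) = sum_{m>=0} t^(2m) / (2m)!, so substituting t = x, only even powers of x are nonzero, with coefficient of x^(2m) equal to 1 / (2m)!.
For x^30 the coefficient is 1/30! = 1/265252859812191058636308480000000 = 1/265252859812191058636308480000000.

1/265252859812191058636308480000000


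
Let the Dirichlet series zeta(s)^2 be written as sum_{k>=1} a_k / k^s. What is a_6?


The Dirichlet convolution of the constant function 1 with itself gives (1 * 1)(k) = sum_{d | k} 1 = d(k), the number of positive divisors of k.
Since zeta(s) = sum_{k>=1} 1/k^s, we have zeta(s)^2 = sum_{k>=1} d(k)/k^s, so a_k = d(k).
For k = 6: the divisors are 1, 2, 3, 6.
Count = 4.

4


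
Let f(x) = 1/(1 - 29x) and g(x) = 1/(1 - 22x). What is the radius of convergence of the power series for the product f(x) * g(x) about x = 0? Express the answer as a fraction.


The radius of 1/(1 - 29x) is 1/29 (nearest singularity at x = 1/29), and the radius of 1/(1 - 22x) is 1/22.
The product f(x)*g(x) = 1/((1 - 29x)(1 - 22x)) has singularities at both 1/29 and 1/22, so its radius of convergence is the distance to the nearest one:
min(1/29, 1/22) = 1/29.

1/29


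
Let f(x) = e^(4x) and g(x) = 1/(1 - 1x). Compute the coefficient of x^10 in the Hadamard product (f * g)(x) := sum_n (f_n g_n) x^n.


Expanding: f_k = 4^k/k! (from e^(4x)) and g_k = 1^k (from 1/(1 - 1x)). So the Hadamard coefficient (f * g)_k = 4^k 1^k / k! = (4)^k / k!.
For k = 10: 4^10/10! = 1048576/3628800 = 4096/14175.

4096/14175


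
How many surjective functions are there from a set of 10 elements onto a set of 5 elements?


By inclusion-exclusion on which target elements are missed, the number of surjections from an n-set onto a k-set is
surj(n, k) = sum_{j=0}^{k} (-1)^j C(k, j) (k - j)^n.
Equivalently surj(n, k) = k! * S(n, k), where S(n, k) is the Stirling number of the second kind.
For n = 10, k = 5:
S(10, 5) = 42525, so
surj = 5! * 42525 = 120 * 42525 = 5103000.

5103000


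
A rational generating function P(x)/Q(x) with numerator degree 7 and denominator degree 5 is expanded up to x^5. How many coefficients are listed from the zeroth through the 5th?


Expanding up to x^5 gives the coefficients for x^0, x^1, ..., x^5.
That is 5 + 1 = 6 coefficients in total.

6


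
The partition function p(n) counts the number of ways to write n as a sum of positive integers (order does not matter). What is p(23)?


Using the generating function prod_{k>=1} 1/(1-x^k), we compute p(23).
By dynamic programming over parts 1 through 23:
p(23) = 1255

1255


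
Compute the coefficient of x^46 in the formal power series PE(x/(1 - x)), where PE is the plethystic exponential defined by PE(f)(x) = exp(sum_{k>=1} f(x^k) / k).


For f(x) = x/(1 - x) we have
sum_{k>=1} f(x^k) / k = sum_{k>=1} (1/k) * x^k / (1 - x^k) = sum_{k, m >= 1} x^(k m) / k,
which after exponentiating simplifies to
PE(x/(1 - x)) = prod_{k>=1} 1 / (1 - x^k).
This is the generating function for the partition function p(n), so the coefficient of x^46 is p(46).
Computing p(46) by dynamic programming over parts 1, 2, ..., 46: p(46) = 105558.

105558


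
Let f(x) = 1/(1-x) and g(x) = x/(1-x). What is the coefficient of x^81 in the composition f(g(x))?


First simplify the composition: f(g(x)) = 1/(1 - x/(1-x)) = (1-x)/((1-x) - x) = (1-x)/(1-2x).
Now extract the coefficient. Write (1-x)/(1-2x) = 1/(1-2x) - x/(1-2x).
The coefficient of x^n in 1/(1-2x) is 2^n, and in x/(1-2x) is 2^(n-1) (for n >= 1).
So the coefficient of x^81 is 2^81 - 2^80 = 2417851639229258349412352 - 1208925819614629174706176 = 1208925819614629174706176.

1208925819614629174706176


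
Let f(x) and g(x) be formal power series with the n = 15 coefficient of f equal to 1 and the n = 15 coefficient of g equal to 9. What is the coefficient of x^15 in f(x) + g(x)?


Addition of formal power series is termwise.
The coefficient of x^15 in f + g = 1 + 9
= 10

10


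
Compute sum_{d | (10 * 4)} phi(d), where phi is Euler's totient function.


First, 10 * 4 = 40. One classical identity is sum_{d | n} phi(d) = n (each k in [1, n] has a unique gcd with n, and among the k's with gcd(k, n) = n/d there are phi(d) of them). So the sum equals 40. We also verify directly:
Divisors of 40: 1, 2, 4, 5, 8, 10, 20, 40.
phi values: 1, 1, 2, 4, 4, 4, 8, 16.
Sum = 40.

40


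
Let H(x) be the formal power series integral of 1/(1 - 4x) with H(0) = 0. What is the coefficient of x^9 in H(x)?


1/(1 - 4x) = sum_{k>=0} 4^k x^k. Integrating termwise with H(0) = 0:
H(x) = sum_{k>=0} 4^k x^(k+1) / (k+1) = sum_{m>=1} 4^(m-1) x^m / m.
For m = 9: 4^8/9 = 65536/9 = 65536/9.

65536/9


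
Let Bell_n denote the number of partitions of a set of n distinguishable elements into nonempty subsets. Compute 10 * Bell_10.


Bell_10 can be computed from the Bell triangle or from Dobinski's identity Bell_n = (1/e) * sum_{k>=0} k^n / k!.
Computing Bell_10 = 115975.
Then 10 * 115975 = 1159750.

1159750


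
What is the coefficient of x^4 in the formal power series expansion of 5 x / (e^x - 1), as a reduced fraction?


The exponential generating function for Bernoulli numbers is
x / (e^x - 1) = sum_{k>=0} B_k x^k / k!.
So the coefficient of x^4 in 5 x / (e^x - 1) is 5 B_4 / 4!.
Computing: B_4 = -1/30, 4! = 24, giving
5 * -1/30 / 24 = -1/144.

-1/144


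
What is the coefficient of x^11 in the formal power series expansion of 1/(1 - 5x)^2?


The general identity 1/(1 - c x)^r = sum_{k>=0} c^k C(k + r - 1, r - 1) x^k follows by substituting y = c x into 1/(1 - y)^r = sum_{k>=0} C(k + r - 1, r - 1) y^k.
For c = 5, r = 2, k = 11:
5^11 * C(12, 1) = 48828125 * 12 = 585937500.

585937500


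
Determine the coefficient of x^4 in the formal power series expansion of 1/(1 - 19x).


The geometric series identity gives 1/(1 - c x) = sum_{k>=0} c^k x^k, so the coefficient of x^k is c^k.
Here c = 19 and k = 4.
Computing: 19^4 = 130321

130321


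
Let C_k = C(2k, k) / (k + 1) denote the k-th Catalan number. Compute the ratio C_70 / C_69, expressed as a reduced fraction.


Using C_k = (2k)! / (k! (k+1)!), the ratio C_{k+1}/C_k simplifies to
C_{k+1}/C_k = [(2k+2)! / ((k+1)! (k+2)!)] * [k! (k+1)! / (2k)!]
 = (2k+2)(2k+1) / ((k+1)(k+2)) = 2(2k+1) / (k+2).
For k = 69: 2(2*69 + 1) / (69 + 2) = 278/71 = 278/71.

278/71


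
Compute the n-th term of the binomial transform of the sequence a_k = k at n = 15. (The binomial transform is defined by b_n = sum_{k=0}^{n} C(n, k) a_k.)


With a_k = k, b_n = sum_{k=0}^{n} C(n, k) k. Using k * C(n, k) = n * C(n-1, k-1) gives b_n = n * sum_{k>=1} C(n-1, k-1) = n * 2^(n-1).
For n = 15: 15 * 2^14 = 15 * 16384 = 245760.

245760


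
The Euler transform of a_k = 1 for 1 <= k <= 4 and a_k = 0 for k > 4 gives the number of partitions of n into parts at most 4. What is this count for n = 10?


Partitions of 10 into parts at most 4:
Using generating function (1-x)^(-1)(1-x^2)^(-1)...(1-x^4)^(-1),
the coefficient of x^10 = 23

23


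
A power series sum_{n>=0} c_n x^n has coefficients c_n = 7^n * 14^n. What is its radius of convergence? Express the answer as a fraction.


By the root test (Cauchy-Hadamard), the radius is R = 1 / limsup_n |c_n|^(1/n).
Here |c_n|^(1/n) = (7^n * 14^n)^(1/n) = 7 * 14 = 98 for all n.
So R = 1/98 = 1/98.

1/98


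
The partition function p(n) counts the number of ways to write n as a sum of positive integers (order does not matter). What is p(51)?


Using the generating function prod_{k>=1} 1/(1-x^k), we compute p(51).
By dynamic programming over parts 1 through 51:
p(51) = 239943

239943


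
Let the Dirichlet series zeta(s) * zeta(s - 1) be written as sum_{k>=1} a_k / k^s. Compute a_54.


Convolution gives a_k = sum_{d | k} d * 1 = sum_{d | k} d = sigma(k), the sum of positive divisors of k.
For k = 54, the divisors are 1, 2, 3, 6, 9, 18, 27, 54, so
sigma(54) = 1 + 2 + 3 + 6 + 9 + 18 + 27 + 54 = 120.

120


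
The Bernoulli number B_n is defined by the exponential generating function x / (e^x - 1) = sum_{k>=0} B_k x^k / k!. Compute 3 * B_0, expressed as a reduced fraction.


Bernoulli numbers can also be computed recursively via B_0 = 1 and sum_{j=0}^{m} C(m+1, j) B_j = 0 for m >= 1. Odd-index Bernoulli numbers vanish for k >= 3.
Computing B_0 = 1, so 3 * B_0 = 3 * 1 = 3.

3


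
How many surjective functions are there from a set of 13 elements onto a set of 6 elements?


By inclusion-exclusion on which target elements are missed, the number of surjections from an n-set onto a k-set is
surj(n, k) = sum_{j=0}^{k} (-1)^j C(k, j) (k - j)^n.
Equivalently surj(n, k) = k! * S(n, k), where S(n, k) is the Stirling number of the second kind.
For n = 13, k = 6:
S(13, 6) = 9321312, so
surj = 6! * 9321312 = 720 * 9321312 = 6711344640.

6711344640


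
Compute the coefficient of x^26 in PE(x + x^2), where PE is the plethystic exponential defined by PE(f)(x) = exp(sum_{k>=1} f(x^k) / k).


With f(x) = x + x^2, the exponent is sum_{k>=1} (x^k + x^(2k)) / k = -ln(1 - x) - ln(1 - x^2). Exponentiating:
PE(x + x^2) = 1 / ((1 - x)(1 - x^2)).
This is the generating function for partitions of n into parts of size 1 or 2. The number of 2's can be any j in 0..13, and the rest are 1's, so
[x^26] = floor(26/2) + 1 = 14.

14


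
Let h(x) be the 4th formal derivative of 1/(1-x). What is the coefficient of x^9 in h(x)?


Differentiating 4 times: d^4/dx^4 [1/(1-x)] = 4!/(1-x)^5.
The expansion 1/(1-x)^5 = sum_{k>=0} C(k+4, 4) x^k, so the coefficient of x^n in 4!/(1-x)^5 is 4! * C(n+4, 4).
For n = 9: 24 * C(13, 4) = 24 * 715 = 17160

17160


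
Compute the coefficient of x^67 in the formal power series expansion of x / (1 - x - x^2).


Let f(x) = sum_{k>=0} a_k x^k. Multiplying f(x) * (1 - x - x^2) = x and matching coefficients gives a_0 = 0, a_1 = 1, and a_k = a_{k-1} + a_{k-2} for k >= 2. These are the Fibonacci numbers F_k.
Iterating from F_0 = 0, F_1 = 1:
F_0=0, F_1=1, F_2=1, F_3=2, F_4=3, F_5=5, F_6=8, F_7=13, F_8=21, F_9=34, ...
F_67 = 44945570212853.

44945570212853


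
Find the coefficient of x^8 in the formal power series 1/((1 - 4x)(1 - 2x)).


By partial fractions or Cauchy convolution:
The coefficient equals sum_{k=0}^{8} 4^k * 2^(8-k).
= 130816

130816


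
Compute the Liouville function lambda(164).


The Liouville function is lambda(k) = (-1)^Omega(k), where Omega(k) counts the prime factors of k with multiplicity.
Factoring: 164 = 2 * 2 * 41, so Omega(164) = 3.
lambda(164) = (-1)^3 = -1.

-1


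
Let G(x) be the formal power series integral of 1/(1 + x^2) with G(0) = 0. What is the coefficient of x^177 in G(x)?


1/(1 + x^2) = sum_{j>=0} (-1)^j x^(2j). Integrating termwise with G(0) = 0:
G(x) = sum_{j>=0} (-1)^j x^(2j+1) / (2j+1) = arctan(x).
Only odd powers are nonzero. For x^177 write 177 = 2*88 + 1, giving
(-1)^88 / 177 = 1/177 = 1/177.

1/177


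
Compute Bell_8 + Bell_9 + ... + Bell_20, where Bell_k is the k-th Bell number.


Recall Bell_k counts set partitions of a k-set (with Bell_0 = 1 by convention).
Bell_8 through Bell_20: 4140, 21147, 115975, 678570, 4213597, 27644437, 190899322, 1382958545, 10480142147, 82864869804, 682076806159, 5832742205057, 51724158235372
Sum = 4140 + 21147 + 115975 + 678570 + 4213597 + 27644437 + 190899322 + 1382958545 + 10480142147 + 82864869804 + 682076806159 + 5832742205057 + 51724158235372 = 58333928794272.

58333928794272
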